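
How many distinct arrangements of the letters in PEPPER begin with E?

Fix E in the first position and arrange the remaining 5 letters.
Those 5 letters have P appearing 3 times, giving (5)!/(3!) = 20.

20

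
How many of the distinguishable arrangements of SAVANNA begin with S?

60

Fix S in the first position and arrange the remaining 6 letters.
Those 6 letters have A appearing 3 times and N appearing twice, giving (6)!/(3!·2!) = 60.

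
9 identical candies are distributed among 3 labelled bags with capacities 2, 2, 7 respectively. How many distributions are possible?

By stars and bars, unrestricted non-negative solutions to x_1+…+x_3 = 9 number C(9+2,2) = 55.
Subtract solutions that violate a single cap (substitute x_i' = x_i − (cap_i+1)): x_1 ≥ 3 gives C(8,2) = 28; x_2 ≥ 3 gives C(8,2) = 28; x_3 ≥ 8 gives C(3,2) = 3. Together 59.
Add back pairs where two caps are both exceeded: 10 + 0 + 0 = 10.
By inclusion–exclusion the count is 55 − 59 + 10 = 6.

6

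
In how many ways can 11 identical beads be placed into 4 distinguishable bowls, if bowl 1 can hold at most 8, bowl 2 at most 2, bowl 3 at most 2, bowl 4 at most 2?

17

By stars and bars, unrestricted non-negative solutions to x_1+…+x_4 = 11 number C(11+3,3) = 364.
Subtract solutions that violate a single cap (substitute x_i' = x_i − (cap_i+1)): x_1 ≥ 9 gives C(5,3) = 10; x_2 ≥ 3 gives C(11,3) = 165; x_3 ≥ 3 gives C(11,3) = 165; x_4 ≥ 3 gives C(11,3) = 165. Together 505.
Add back pairs where two caps are both exceeded: 0 + 0 + 0 + 56 + 56 + 56 = 168.
Subtract triples: 0 + 0 + 0 + 10 = 10.
By inclusion–exclusion the count is 364 − 505 + 168 − 10 = 17.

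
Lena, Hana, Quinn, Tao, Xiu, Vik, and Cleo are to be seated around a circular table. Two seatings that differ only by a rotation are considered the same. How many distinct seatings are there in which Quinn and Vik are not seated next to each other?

480

All circular seatings of 7 people number (6)! = 720.
Those with Quinn next to Vik: fuse the pair into one unit and seat 6 units around a circle — 2·(5)! = 240.
Subtracting, 720 − 240 = 480.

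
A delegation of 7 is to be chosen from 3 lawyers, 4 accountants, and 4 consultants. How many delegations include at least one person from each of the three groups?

320

Unrestricted: C(11,7) = 330 ways to pick any 7 of the 11.
Selections missing a whole group: no lawyers → C(8,7) = 8; no accountants → C(7,7) = 1; no consultants → C(7,7) = 1.
Add back selections omitting two groups (i.e. drawn from a single group): C(3,7) + C(4,7) + C(4,7) = 0.
By inclusion–exclusion: 330 − 10 + 0 = 320.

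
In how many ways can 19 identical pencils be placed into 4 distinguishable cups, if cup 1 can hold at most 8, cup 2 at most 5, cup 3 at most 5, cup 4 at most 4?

Without the upper bounds there are C(22,3) = 1540 ways to split 19 among 4 cups.
Subtract solutions that violate a single cap (substitute x_i' = x_i − (cap_i+1)): x_1 ≥ 9 gives C(13,3) = 286; x_2 ≥ 6 gives C(16,3) = 560; x_3 ≥ 6 gives C(16,3) = 560; x_4 ≥ 5 gives C(17,3) = 680. Together 2086.
Add back pairs where two caps are both exceeded: 35 + 35 + 56 + 120 + 165 + 165 = 576.
Subtract triples: 0 + 0 + 0 + 10 = 10.
By inclusion–exclusion the count is 1540 − 2086 + 576 − 10 = 20.

20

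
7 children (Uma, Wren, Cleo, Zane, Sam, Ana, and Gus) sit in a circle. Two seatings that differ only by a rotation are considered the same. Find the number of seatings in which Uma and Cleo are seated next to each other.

240

Glue Uma and Cleo into a block (2 internal orders). Seating 6 units around a circle gives (5)! arrangements.
So 2 × (5)! = 2 × 120 = 240.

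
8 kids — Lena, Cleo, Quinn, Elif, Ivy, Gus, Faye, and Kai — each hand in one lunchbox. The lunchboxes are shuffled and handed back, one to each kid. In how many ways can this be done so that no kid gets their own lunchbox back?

14833

Count assignments avoiding every fixed point. For any j of the 8 kids fixed to their own lunchbox, the other 8−j can be arranged in (8−j)! ways.
By inclusion–exclusion this is Σ_{j=0}^{8} (−1)^j C(8,j)·(8−j)!.
Computing: 40320 − 40320 + 20160 − 6720 + 1680 − 336 + 56 − 8 + 1 = 14833.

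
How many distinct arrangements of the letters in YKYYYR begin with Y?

With the first slot taken by Y, it remains to arrange the other 5 letters (KYYYR).
Those 5 letters have Y appearing 3 times, giving (5)!/(3!) = 20.

20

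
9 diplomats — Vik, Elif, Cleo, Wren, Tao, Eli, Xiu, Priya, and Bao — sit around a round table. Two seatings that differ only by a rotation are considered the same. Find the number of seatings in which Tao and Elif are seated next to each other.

Treat {Tao, Elif} as one unit (2 internal orders) and seat the resulting 8 units around the table: (7)! circular arrangements.
So 2 × (7)! = 2 × 5040 = 10080.

10080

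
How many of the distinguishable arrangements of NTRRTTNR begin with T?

210

With the first slot taken by T, it remains to arrange the other 7 letters (NRRTTNR).
Those 7 letters have N appearing twice, R appearing 3 times, and T appearing twice, giving (7)!/(3!·2!·2!) = 210.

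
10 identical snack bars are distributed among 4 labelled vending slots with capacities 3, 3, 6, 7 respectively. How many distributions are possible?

Without the upper bounds there are C(13,3) = 286 ways to split 10 among 4 vending slots.
Subtract solutions that violate a single cap (substitute x_i' = x_i − (cap_i+1)): x_1 ≥ 4 gives C(9,3) = 84; x_2 ≥ 4 gives C(9,3) = 84; x_3 ≥ 7 gives C(6,3) = 20; x_4 ≥ 8 gives C(5,3) = 10. Together 198.
Add back pairs where two caps are both exceeded: 10 + 0 + 0 + 0 + 0 + 0 = 10.
By inclusion–exclusion the count is 286 − 198 + 10 = 98.

98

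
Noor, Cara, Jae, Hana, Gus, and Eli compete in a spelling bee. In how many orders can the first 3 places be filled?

120

There are 6 choices for 1st place, 5 for 2nd, and 4 for 3rd.
That gives 6 × 5 × 4 = 120.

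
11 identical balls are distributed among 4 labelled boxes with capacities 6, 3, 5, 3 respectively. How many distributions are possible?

Without the upper bounds there are C(14,3) = 364 ways to split 11 among 4 boxes.
Subtract solutions that violate a single cap (substitute x_i' = x_i − (cap_i+1)): x_1 ≥ 7 gives C(7,3) = 35; x_2 ≥ 4 gives C(10,3) = 120; x_3 ≥ 6 gives C(8,3) = 56; x_4 ≥ 4 gives C(10,3) = 120. Together 331.
Add back pairs where two caps are both exceeded: 1 + 0 + 1 + 4 + 20 + 4 = 30.
By inclusion–exclusion the count is 364 − 331 + 30 = 63.

63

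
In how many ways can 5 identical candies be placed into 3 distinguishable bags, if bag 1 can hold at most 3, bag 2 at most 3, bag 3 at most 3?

12

Without the upper bounds there are C(7,2) = 21 ways to split 5 among 3 bags.
Subtract solutions that violate a single cap (substitute x_i' = x_i − (cap_i+1)): x_1 ≥ 4 gives C(3,2) = 3; x_2 ≥ 4 gives C(3,2) = 3; x_3 ≥ 4 gives C(3,2) = 3. Together 9.
No two caps can be exceeded simultaneously, so the pair terms are all 0.
By inclusion–exclusion the count is 21 − 9 + 0 = 12.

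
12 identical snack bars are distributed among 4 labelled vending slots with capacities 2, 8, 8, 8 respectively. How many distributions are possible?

Ignoring the caps, the number of non-negative solutions to x_1+…+x_4 = 12 is C(15,3) = 455.
Subtract solutions that violate a single cap (substitute x_i' = x_i − (cap_i+1)): x_1 ≥ 3 gives C(12,3) = 220; x_2 ≥ 9 gives C(6,3) = 20; x_3 ≥ 9 gives C(6,3) = 20; x_4 ≥ 9 gives C(6,3) = 20. Together 280.
Add back pairs where two caps are both exceeded: 1 + 1 + 1 + 0 + 0 + 0 = 3.
By inclusion–exclusion the count is 455 − 280 + 3 = 178.

178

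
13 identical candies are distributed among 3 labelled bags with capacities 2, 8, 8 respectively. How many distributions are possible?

Ignoring the caps, the number of non-negative solutions to x_1+…+x_3 = 13 is C(15,2) = 105.
Subtract solutions that violate a single cap (substitute x_i' = x_i − (cap_i+1)): x_1 ≥ 3 gives C(12,2) = 66; x_2 ≥ 9 gives C(6,2) = 15; x_3 ≥ 9 gives C(6,2) = 15. Together 96.
Add back pairs where two caps are both exceeded: 3 + 3 + 0 = 6.
By inclusion–exclusion the count is 105 − 96 + 6 = 15.

15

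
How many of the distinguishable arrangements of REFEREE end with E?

With the last slot taken by E, it remains to arrange the other 6 letters (RFEREE).
Those 6 letters have E appearing 3 times and R appearing twice, giving (6)!/(3!·2!) = 60.

60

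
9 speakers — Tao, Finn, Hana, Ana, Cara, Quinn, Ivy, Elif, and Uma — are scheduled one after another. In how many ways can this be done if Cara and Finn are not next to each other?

282240

There are 9! = 362880 arrangements in all. If Cara and Finn are adjacent, merging them into one block gives 2·(8)! = 80640 arrangements.
Complementary counting: 362880 − 80640 = 282240.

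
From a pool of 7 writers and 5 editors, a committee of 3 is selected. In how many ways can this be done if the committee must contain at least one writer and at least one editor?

With no constraint there are C(12,3) = 220 possible selections.
Subtract selections that omit an entire group: no writers → C(5,3) = 10; no editors → C(7,3) = 35.
Both groups omitted at once is impossible, so 220 − 45 = 175.

175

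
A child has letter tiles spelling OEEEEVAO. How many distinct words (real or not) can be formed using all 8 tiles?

Letter multiplicities in OEEEEVAO: A×1, E×4, O×2, V×1.
Dividing 8! = 40320 by 4!·2! = 48 for the repeated letters gives 840.

840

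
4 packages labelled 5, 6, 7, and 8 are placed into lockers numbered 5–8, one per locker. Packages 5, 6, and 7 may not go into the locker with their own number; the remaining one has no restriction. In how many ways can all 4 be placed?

Let Aᵢ (for i ∈ {5, 6, 7}) be the placements that put package i in its forbidden locker. Any j of these fix j positions, leaving (4−j)! ways to fill the rest, and there are C(3,j) ways to pick which j.
By inclusion–exclusion, the number of valid placements is Σ_{j=0}^{3} (−1)^j C(3,j)·(4−j)!.
Computing: 24 − 18 + 6 − 1 = 11.

11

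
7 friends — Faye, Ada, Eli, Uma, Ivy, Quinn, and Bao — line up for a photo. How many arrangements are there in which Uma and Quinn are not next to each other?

3600

Of the 7! = 5040 arrangements, those with Uma and Quinn adjacent number 2 × 6! = 1440 (treat the pair as a block with 2 internal orders).
Complementary counting: 5040 − 1440 = 3600.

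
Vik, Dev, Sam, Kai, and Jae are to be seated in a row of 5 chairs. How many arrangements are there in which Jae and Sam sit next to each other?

Treat {Jae, Sam} as a single unit. There are 4 units to order, and the pair itself can be ordered 2 ways.
So the count is 2·(4)! = 48.

48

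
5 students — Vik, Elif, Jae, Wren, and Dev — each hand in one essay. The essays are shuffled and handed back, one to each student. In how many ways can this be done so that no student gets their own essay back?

44

This is the derangement count D_5: permutations of 5 items with no fixed point.
By inclusion–exclusion this is Σ_{j=0}^{5} (−1)^j C(5,j)·(5−j)!.
Computing: 120 − 120 + 60 − 20 + 5 − 1 = 44.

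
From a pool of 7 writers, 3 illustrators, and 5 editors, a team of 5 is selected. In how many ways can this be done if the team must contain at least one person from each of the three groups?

Total 5-person selections from all 15: C(15,5) = 3003.
Subtract selections that omit an entire group: no writers → C(8,5) = 56; no illustrators → C(12,5) = 792; no editors → C(10,5) = 252.
Add back selections omitting two groups (i.e. drawn from a single group): C(7,5) + C(3,5) + C(5,5) = 22.
By inclusion–exclusion: 3003 − 1100 + 22 = 1925.

1925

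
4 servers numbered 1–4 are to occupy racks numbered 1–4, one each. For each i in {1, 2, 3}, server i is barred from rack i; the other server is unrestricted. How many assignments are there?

11

Let Aᵢ (for i ∈ {1, 2, 3}) be the placements that put server i in its forbidden rack. Any j of these fix j positions, leaving (4−j)! ways to fill the rest, and there are C(3,j) ways to pick which j.
By inclusion–exclusion, the number of valid placements is Σ_{j=0}^{3} (−1)^j C(3,j)·(4−j)!.
Computing: 24 − 18 + 6 − 1 = 11.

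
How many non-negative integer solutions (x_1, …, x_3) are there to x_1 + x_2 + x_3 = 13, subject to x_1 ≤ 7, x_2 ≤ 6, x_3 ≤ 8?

41

Without the upper bounds there are C(15,2) = 105 ways to split 13 among 3 variables.
Subtract solutions that violate a single cap (substitute x_i' = x_i − (cap_i+1)): x_1 ≥ 8 gives C(7,2) = 21; x_2 ≥ 7 gives C(8,2) = 28; x_3 ≥ 9 gives C(6,2) = 15. Together 64.
No two caps can be exceeded simultaneously, so the pair terms are all 0.
By inclusion–exclusion the count is 105 − 64 + 0 = 41.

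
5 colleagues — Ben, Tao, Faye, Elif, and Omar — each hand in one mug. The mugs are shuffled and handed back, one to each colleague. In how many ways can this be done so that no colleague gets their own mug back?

44

Let Aᵢ be the assignments in which colleague i gets their own mug. We want the size of the complement of A₁∪…∪A_5.
By inclusion–exclusion this is Σ_{j=0}^{5} (−1)^j C(5,j)·(5−j)!.
Computing: 120 − 120 + 60 − 20 + 5 − 1 = 44.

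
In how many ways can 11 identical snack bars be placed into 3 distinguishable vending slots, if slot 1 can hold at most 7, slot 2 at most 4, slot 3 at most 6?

25

By stars and bars, unrestricted non-negative solutions to x_1+…+x_3 = 11 number C(11+2,2) = 78.
Subtract solutions that violate a single cap (substitute x_i' = x_i − (cap_i+1)): x_1 ≥ 8 gives C(5,2) = 10; x_2 ≥ 5 gives C(8,2) = 28; x_3 ≥ 7 gives C(6,2) = 15. Together 53.
No two caps can be exceeded simultaneously, so the pair terms are all 0.
By inclusion–exclusion the count is 78 − 53 + 0 = 25.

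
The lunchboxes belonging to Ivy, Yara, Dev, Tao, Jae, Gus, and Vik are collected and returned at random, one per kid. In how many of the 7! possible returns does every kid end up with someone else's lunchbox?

1854

This is the derangement count D_7: permutations of 7 items with no fixed point.
By inclusion–exclusion this is Σ_{j=0}^{7} (−1)^j C(7,j)·(7−j)!.
Computing: 5040 − 5040 + 2520 − 840 + 210 − 42 + 7 − 1 = 1854.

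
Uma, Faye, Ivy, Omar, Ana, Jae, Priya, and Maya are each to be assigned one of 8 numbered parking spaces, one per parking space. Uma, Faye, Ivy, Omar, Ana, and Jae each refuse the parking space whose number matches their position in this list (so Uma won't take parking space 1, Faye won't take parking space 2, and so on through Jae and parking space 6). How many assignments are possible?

Let Aᵢ (for 1 ≤ i ≤ 6) be the placements that put person i in their forbidden parking space. Any j of these fix j positions, leaving (8−j)! ways to fill the rest, and there are C(6,j) ways to pick which j.
By inclusion–exclusion, the number of valid placements is Σ_{j=0}^{6} (−1)^j C(6,j)·(8−j)!.
Computing: 40320 − 30240 + 10800 − 2400 + 360 − 36 + 2 = 18806.

18806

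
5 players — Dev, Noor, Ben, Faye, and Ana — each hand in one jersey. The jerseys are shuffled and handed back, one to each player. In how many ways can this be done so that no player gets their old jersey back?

44

Count assignments avoiding every fixed point. For any j of the 5 players fixed to their old jersey, the other 5−j can be arranged in (5−j)! ways.
By inclusion–exclusion this is Σ_{j=0}^{5} (−1)^j C(5,j)·(5−j)!.
Computing: 120 − 120 + 60 − 20 + 5 − 1 = 44.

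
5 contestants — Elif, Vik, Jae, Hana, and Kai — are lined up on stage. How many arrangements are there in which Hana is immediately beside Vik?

48

Treat {Hana, Vik} as a single unit. There are 4 units to order, and the pair itself can be ordered 2 ways.
So the count is 2·(4)! = 48.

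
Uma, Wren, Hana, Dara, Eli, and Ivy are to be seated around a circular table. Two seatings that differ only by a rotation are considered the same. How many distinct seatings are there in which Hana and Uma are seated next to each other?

Glue Hana and Uma into a block (2 internal orders). Seating 5 units around a circle gives (4)! arrangements.
So 2 × (4)! = 2 × 24 = 48.

48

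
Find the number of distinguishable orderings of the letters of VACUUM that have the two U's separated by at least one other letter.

240

Total arrangements of VACUUM: 6!/(2!) = 360.
Arrangements with the U's together: treat UU as one letter, giving (5)! = 120.
Subtracting, 360 − 120 = 240 arrangements keep the U's apart.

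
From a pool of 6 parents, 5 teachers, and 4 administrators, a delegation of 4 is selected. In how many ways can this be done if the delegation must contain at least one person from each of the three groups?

720

Total 4-person selections from all 15: C(15,4) = 1365.
Subtract selections that omit an entire group: no parents → C(9,4) = 126; no teachers → C(10,4) = 210; no administrators → C(11,4) = 330.
Add back selections omitting two groups (i.e. drawn from a single group): C(6,4) + C(5,4) + C(4,4) = 21.
By inclusion–exclusion: 1365 − 666 + 21 = 720.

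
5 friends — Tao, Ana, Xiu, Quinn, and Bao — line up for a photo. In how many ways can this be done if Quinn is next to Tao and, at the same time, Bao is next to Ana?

24

Treat {Quinn,Tao} as one block (2 orders) and {Bao,Ana} as another (2 orders).
That leaves 3 units to arrange: 2 × 2 × 3! = 4 × 6 = 24.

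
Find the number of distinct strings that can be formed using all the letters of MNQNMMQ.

MNQNMMQ has 7 letters with M appearing 3 times, N appearing twice, and Q appearing twice.
The number of distinct arrangements is 7!/(3!·2!·2!) = 5040/24 = 210.

210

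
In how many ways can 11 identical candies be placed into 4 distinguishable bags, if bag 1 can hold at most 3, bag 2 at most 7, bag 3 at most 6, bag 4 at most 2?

65

Ignoring the caps, the number of non-negative solutions to x_1+…+x_4 = 11 is C(14,3) = 364.
Subtract solutions that violate a single cap (substitute x_i' = x_i − (cap_i+1)): x_1 ≥ 4 gives C(10,3) = 120; x_2 ≥ 8 gives C(6,3) = 20; x_3 ≥ 7 gives C(7,3) = 35; x_4 ≥ 3 gives C(11,3) = 165. Together 340.
Add back pairs where two caps are both exceeded: 0 + 1 + 35 + 0 + 1 + 4 = 41.
By inclusion–exclusion the count is 364 − 340 + 41 = 65.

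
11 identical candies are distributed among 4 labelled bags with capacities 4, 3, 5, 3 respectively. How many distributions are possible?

33

Ignoring the caps, the number of non-negative solutions to x_1+…+x_4 = 11 is C(14,3) = 364.
Subtract solutions that violate a single cap (substitute x_i' = x_i − (cap_i+1)): x_1 ≥ 5 gives C(9,3) = 84; x_2 ≥ 4 gives C(10,3) = 120; x_3 ≥ 6 gives C(8,3) = 56; x_4 ≥ 4 gives C(10,3) = 120. Together 380.
Add back pairs where two caps are both exceeded: 10 + 1 + 10 + 4 + 20 + 4 = 49.
By inclusion–exclusion the count is 364 − 380 + 49 = 33.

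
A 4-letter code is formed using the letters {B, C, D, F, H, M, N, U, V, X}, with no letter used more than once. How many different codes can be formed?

This is a permutation of 4 out of 10: P(10,4) = 10!/6!.
10 × 9 × 8 × 7 = 5040.

5040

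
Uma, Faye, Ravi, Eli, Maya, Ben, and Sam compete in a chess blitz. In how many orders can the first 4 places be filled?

There are 7 choices for 1st place, 6 for 2nd, and so on down to 4 for position 4.
That gives 7 × 6 × 5 × 4 = 840.

840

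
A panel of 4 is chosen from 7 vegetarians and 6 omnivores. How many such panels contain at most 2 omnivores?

560

Split by how many omnivores are chosen (0 through 2).
Sum: C(6,0)·C(7,4) + C(6,1)·C(7,3) + C(6,2)·C(7,2) = 35 + 210 + 315 = 560.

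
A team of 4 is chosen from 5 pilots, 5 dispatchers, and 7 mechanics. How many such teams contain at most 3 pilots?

2375

Split by how many pilots are chosen (0 through 3).
Sum: C(5,0)·C(12,4) + C(5,1)·C(12,3) + C(5,2)·C(12,2) + C(5,3)·C(12,1) = 495 + 1100 + 660 + 120 = 2375.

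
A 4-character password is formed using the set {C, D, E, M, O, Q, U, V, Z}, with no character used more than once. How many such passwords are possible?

3024

Choose and order 4 of the 9 symbols: the first character has 9 options, the next 8, then 7, 6.
That product is 9 × 8 × 7 × 6 = 3024.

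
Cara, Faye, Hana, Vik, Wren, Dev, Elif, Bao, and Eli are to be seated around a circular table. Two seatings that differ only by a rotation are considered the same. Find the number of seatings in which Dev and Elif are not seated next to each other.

30240

All circular seatings of 9 people number (8)! = 40320.
Those with Dev next to Elif: fuse the pair into one unit and seat 8 units around a circle — 2·(7)! = 10080.
Subtracting, 40320 − 10080 = 30240.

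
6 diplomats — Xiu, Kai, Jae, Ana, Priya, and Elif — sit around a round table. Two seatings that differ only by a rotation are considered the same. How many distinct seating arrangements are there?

Around a circle, 6 distinct people have 6!/6 = (5)! = 120 rotationally distinct seatings.

120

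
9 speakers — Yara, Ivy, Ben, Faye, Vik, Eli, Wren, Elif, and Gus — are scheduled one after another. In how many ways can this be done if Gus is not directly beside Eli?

282240

There are 9! = 362880 arrangements in all. If Gus and Eli are adjacent, merging them into one block gives 2·(8)! = 80640 arrangements.
So 362880 − 80640 = 282240 arrangements keep them apart.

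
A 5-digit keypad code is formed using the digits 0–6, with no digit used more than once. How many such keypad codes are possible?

2520

Choose and order 5 of the 7 symbols: the first digit has 7 options, the next 6, and so on down to 3.
7 × 6 × 5 × 4 × 3 = 2520.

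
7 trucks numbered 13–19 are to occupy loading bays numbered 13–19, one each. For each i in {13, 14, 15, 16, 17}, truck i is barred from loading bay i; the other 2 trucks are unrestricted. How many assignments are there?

2428

Let Aᵢ (for 13 ≤ i ≤ 17) be the placements that put truck i in its forbidden loading bay. Any j of these fix j positions, leaving (7−j)! ways to fill the rest, and there are C(5,j) ways to pick which j.
By inclusion–exclusion, the number of valid placements is Σ_{j=0}^{5} (−1)^j C(5,j)·(7−j)!.
Computing: 5040 − 3600 + 1200 − 240 + 30 − 2 = 2428.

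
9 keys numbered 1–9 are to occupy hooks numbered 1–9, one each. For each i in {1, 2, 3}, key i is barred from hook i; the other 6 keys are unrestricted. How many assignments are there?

256320

Let Aᵢ (for i ∈ {1, 2, 3}) be the placements that put key i in its forbidden hook. Any j of these fix j positions, leaving (9−j)! ways to fill the rest, and there are C(3,j) ways to pick which j.
By inclusion–exclusion, the number of valid placements is Σ_{j=0}^{3} (−1)^j C(3,j)·(9−j)!.
Computing: 362880 − 120960 + 15120 − 720 = 256320.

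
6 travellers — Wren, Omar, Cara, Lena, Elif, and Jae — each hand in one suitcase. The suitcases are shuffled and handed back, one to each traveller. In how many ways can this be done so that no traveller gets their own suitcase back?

This is the derangement count D_6: permutations of 6 items with no fixed point.
By inclusion–exclusion this is Σ_{j=0}^{6} (−1)^j C(6,j)·(6−j)!.
Computing: 720 − 720 + 360 − 120 + 30 − 6 + 1 = 265.

265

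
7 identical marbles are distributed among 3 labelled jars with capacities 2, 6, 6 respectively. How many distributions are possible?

Ignoring the caps, the number of non-negative solutions to x_1+…+x_3 = 7 is C(9,2) = 36.
Subtract solutions that violate a single cap (substitute x_i' = x_i − (cap_i+1)): x_1 ≥ 3 gives C(6,2) = 15; x_2 ≥ 7 gives C(2,2) = 1; x_3 ≥ 7 gives C(2,2) = 1. Together 17.
No two caps can be exceeded simultaneously, so the pair terms are all 0.
By inclusion–exclusion the count is 36 − 17 + 0 = 19.

19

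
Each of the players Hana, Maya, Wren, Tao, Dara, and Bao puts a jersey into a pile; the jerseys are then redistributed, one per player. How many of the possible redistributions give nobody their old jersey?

265

Count assignments avoiding every fixed point. For any j of the 6 players fixed to their old jersey, the other 6−j can be arranged in (6−j)! ways.
By inclusion–exclusion this is Σ_{j=0}^{6} (−1)^j C(6,j)·(6−j)!.
Computing: 720 − 720 + 360 − 120 + 30 − 6 + 1 = 265.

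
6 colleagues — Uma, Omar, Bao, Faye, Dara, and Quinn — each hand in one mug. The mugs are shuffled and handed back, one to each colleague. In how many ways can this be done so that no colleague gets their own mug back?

265

Let Aᵢ be the assignments in which colleague i gets their own mug. We want the size of the complement of A₁∪…∪A_6.
By inclusion–exclusion this is Σ_{j=0}^{6} (−1)^j C(6,j)·(6−j)!.
Computing: 720 − 720 + 360 − 120 + 30 − 6 + 1 = 265.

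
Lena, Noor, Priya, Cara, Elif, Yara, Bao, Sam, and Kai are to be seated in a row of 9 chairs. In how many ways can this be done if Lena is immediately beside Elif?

Treat {Lena, Elif} as a single unit. There are 8 units to order, and the pair itself can be ordered 2 ways.
That gives 2 × 8! = 2 × 40320 = 80640.

80640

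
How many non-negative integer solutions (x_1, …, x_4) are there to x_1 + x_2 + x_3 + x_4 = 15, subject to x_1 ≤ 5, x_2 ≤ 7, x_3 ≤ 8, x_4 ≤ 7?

281

Ignoring the caps, the number of non-negative solutions to x_1+…+x_4 = 15 is C(18,3) = 816.
Subtract solutions that violate a single cap (substitute x_i' = x_i − (cap_i+1)): x_1 ≥ 6 gives C(12,3) = 220; x_2 ≥ 8 gives C(10,3) = 120; x_3 ≥ 9 gives C(9,3) = 84; x_4 ≥ 8 gives C(10,3) = 120. Together 544.
Add back pairs where two caps are both exceeded: 4 + 1 + 4 + 0 + 0 + 0 = 9.
By inclusion–exclusion the count is 816 − 544 + 9 = 281.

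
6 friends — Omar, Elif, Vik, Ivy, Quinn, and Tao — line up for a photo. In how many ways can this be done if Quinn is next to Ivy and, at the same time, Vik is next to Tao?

96

Treat {Quinn,Ivy} as one block (2 orders) and {Vik,Tao} as another (2 orders).
That leaves 4 units to arrange: 2 × 2 × 4! = 4 × 24 = 96.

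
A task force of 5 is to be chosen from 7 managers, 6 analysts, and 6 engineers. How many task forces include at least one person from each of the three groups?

Total 5-person selections from all 19: C(19,5) = 11628.
Selections missing a whole group: no managers → C(12,5) = 792; no analysts → C(13,5) = 1287; no engineers → C(13,5) = 1287.
Add back selections omitting two groups (i.e. drawn from a single group): C(7,5) + C(6,5) + C(6,5) = 33.
By inclusion–exclusion: 11628 − 3366 + 33 = 8295.

8295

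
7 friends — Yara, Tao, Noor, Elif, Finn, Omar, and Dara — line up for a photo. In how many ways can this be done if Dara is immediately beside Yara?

1440

Treat {Dara, Yara} as a single unit. There are 6 units to order, and the pair itself can be ordered 2 ways.
So the count is 2·(6)! = 1440.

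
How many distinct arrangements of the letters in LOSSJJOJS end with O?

With the last slot taken by O, it remains to arrange the other 8 letters (LSSJJOJS).
Those 8 letters have J appearing 3 times and S appearing 3 times, giving (8)!/(3!·3!) = 1120.

1120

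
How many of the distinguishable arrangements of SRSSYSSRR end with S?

280

Fix S in the last position and arrange the remaining 8 letters.
Those 8 letters have R appearing 3 times and S appearing 4 times, giving (8)!/(4!·3!) = 280.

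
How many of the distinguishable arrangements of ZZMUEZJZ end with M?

Fix M in the last position and arrange the remaining 7 letters.
Those 7 letters have Z appearing 4 times, giving (7)!/(4!) = 210.

210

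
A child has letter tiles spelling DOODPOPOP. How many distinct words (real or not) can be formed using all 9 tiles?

The 9 letters of DOODPOPOP have repeats: D appearing twice, O appearing 4 times, and P appearing 3 times.
The number of distinct arrangements is 9!/(4!·3!·2!) = 362880/288 = 1260.

1260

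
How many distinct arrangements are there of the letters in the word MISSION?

1260

Letter multiplicities in MISSION: I×2, M×1, N×1, O×1, S×2.
Dividing 7! = 5040 by 2!·2! = 4 for the repeated letters gives 1260.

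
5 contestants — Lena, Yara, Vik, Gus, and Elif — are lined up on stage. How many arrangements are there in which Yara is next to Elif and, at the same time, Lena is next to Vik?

24

Treat {Yara,Elif} as one block (2 orders) and {Lena,Vik} as another (2 orders).
That leaves 3 units to arrange: 2 × 2 × 3! = 4 × 6 = 24.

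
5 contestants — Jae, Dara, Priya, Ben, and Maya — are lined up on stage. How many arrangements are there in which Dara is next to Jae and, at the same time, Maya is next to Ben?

Treat {Dara,Jae} as one block (2 orders) and {Maya,Ben} as another (2 orders).
That leaves 3 units to arrange: 2 × 2 × 3! = 4 × 6 = 24.

24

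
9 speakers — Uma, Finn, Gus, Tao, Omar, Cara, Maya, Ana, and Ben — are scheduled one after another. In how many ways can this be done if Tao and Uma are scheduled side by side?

Treat {Tao, Uma} as a single unit. There are 8 units to order, and the pair itself can be ordered 2 ways.
So the count is 2·(8)! = 80640.

80640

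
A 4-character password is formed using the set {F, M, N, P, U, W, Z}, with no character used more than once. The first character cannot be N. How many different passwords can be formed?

720

The first character has 7−1 = 6 choices (anything except N).
The remaining 3 characters are filled from the other 6 symbols without repetition: 6 × 5 × 4 = 120.
Total: 6 × 120 = 720.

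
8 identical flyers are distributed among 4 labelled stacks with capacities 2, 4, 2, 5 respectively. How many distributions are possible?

35

By stars and bars, unrestricted non-negative solutions to x_1+…+x_4 = 8 number C(8+3,3) = 165.
Subtract solutions that violate a single cap (substitute x_i' = x_i − (cap_i+1)): x_1 ≥ 3 gives C(8,3) = 56; x_2 ≥ 5 gives C(6,3) = 20; x_3 ≥ 3 gives C(8,3) = 56; x_4 ≥ 6 gives C(5,3) = 10. Together 142.
Add back pairs where two caps are both exceeded: 1 + 10 + 0 + 1 + 0 + 0 = 12.
By inclusion–exclusion the count is 165 − 142 + 12 = 35.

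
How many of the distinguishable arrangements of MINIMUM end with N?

With the last slot taken by N, it remains to arrange the other 6 letters (MIIMUM).
Those 6 letters have I appearing twice and M appearing 3 times, giving (6)!/(3!·2!) = 60.

60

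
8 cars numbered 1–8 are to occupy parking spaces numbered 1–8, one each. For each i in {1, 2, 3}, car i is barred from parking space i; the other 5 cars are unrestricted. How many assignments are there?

27240

Let Aᵢ (for i ∈ {1, 2, 3}) be the placements that put car i in its forbidden parking space. Any j of these fix j positions, leaving (8−j)! ways to fill the rest, and there are C(3,j) ways to pick which j.
By inclusion–exclusion, the number of valid placements is Σ_{j=0}^{3} (−1)^j C(3,j)·(8−j)!.
Computing: 40320 − 15120 + 2160 − 120 = 27240.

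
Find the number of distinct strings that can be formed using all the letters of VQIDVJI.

1260

Letter multiplicities in VQIDVJI: D×1, I×2, J×1, Q×1, V×2.
So there are 7! / (2!·2!) = 1260 distinguishable arrangements.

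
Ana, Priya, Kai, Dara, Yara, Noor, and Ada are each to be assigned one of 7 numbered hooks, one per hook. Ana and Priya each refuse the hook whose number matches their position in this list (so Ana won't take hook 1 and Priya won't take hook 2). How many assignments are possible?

3720

Let Aᵢ (for i ∈ {1, 2}) be the placements that put person i in their forbidden hook. Any j of these fix j positions, leaving (7−j)! ways to fill the rest, and there are C(2,j) ways to pick which j.
By inclusion–exclusion, the number of valid placements is Σ_{j=0}^{2} (−1)^j C(2,j)·(7−j)!.
Computing: 5040 − 1440 + 120 = 3720.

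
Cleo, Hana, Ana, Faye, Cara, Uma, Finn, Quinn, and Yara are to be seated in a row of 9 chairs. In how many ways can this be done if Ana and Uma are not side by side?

282240

Of the 9! = 362880 arrangements, those with Ana and Uma adjacent number 2 × 8! = 80640 (treat the pair as a block with 2 internal orders).
Complementary counting: 362880 − 80640 = 282240.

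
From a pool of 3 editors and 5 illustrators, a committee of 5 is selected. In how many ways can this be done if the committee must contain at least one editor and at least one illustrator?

Unrestricted: C(8,5) = 56 ways to pick any 5 of the 8.
Subtract selections that omit an entire group: no editors → C(5,5) = 1; no illustrators → C(3,5) = 0.
Both groups omitted at once is impossible, so 56 − 1 = 55.

55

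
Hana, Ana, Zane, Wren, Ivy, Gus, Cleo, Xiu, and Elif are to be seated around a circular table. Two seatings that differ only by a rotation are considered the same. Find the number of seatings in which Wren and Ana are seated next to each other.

10080

Glue Wren and Ana into a block (2 internal orders). Seating 8 units around a circle gives (7)! arrangements.
So 2 × (7)! = 2 × 5040 = 10080.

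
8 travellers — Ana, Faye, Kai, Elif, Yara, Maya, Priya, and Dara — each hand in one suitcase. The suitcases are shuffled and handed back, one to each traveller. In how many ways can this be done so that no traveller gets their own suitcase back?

14833

Let Aᵢ be the assignments in which traveller i gets their own suitcase. We want the size of the complement of A₁∪…∪A_8.
By inclusion–exclusion this is Σ_{j=0}^{8} (−1)^j C(8,j)·(8−j)!.
Computing: 40320 − 40320 + 20160 − 6720 + 1680 − 336 + 56 − 8 + 1 = 14833.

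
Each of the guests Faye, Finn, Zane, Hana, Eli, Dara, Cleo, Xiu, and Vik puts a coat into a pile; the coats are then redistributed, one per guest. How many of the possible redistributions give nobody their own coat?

133496

Let Aᵢ be the assignments in which guest i gets their own coat. We want the size of the complement of A₁∪…∪A_9.
By inclusion–exclusion this is Σ_{j=0}^{9} (−1)^j C(9,j)·(9−j)!.
Computing: 362880 − 362880 + 181440 − 60480 + 15120 − 3024 + 504 − 72 + 9 − 1 = 133496.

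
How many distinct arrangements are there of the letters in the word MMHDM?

Letter multiplicities in MMHDM: D×1, H×1, M×3.
So there are 5! / (3!) = 20 distinguishable arrangements.

20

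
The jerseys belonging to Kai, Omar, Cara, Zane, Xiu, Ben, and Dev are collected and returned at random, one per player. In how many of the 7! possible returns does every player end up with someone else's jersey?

1854

This is the derangement count D_7: permutations of 7 items with no fixed point.
By inclusion–exclusion this is Σ_{j=0}^{7} (−1)^j C(7,j)·(7−j)!.
Computing: 5040 − 5040 + 2520 − 840 + 210 − 42 + 7 − 1 = 1854.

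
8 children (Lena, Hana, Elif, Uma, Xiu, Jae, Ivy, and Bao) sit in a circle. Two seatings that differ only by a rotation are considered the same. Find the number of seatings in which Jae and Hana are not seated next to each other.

All circular seatings of 8 people number (7)! = 5040.
Seatings with Jae beside Hana: treat them as a block with 2 internal orders, giving 2 × (6)! = 1440.
Subtracting, 5040 − 1440 = 3600.

3600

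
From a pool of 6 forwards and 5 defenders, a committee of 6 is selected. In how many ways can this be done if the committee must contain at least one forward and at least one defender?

Total 6-person selections from all 11: C(11,6) = 462.
Selections missing a whole group: no forwards → C(5,6) = 0; no defenders → C(6,6) = 1.
Both groups omitted at once is impossible, so 462 − 1 = 461.

461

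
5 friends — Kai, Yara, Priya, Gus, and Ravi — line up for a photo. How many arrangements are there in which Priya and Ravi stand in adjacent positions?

Treat {Priya, Ravi} as a single unit. There are 4 units to order, and the pair itself can be ordered 2 ways.
So the count is 2·(4)! = 48.

48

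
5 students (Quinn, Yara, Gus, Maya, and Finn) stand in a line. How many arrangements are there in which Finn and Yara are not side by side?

72

Of the 5! = 120 arrangements, those with Finn and Yara adjacent number 2 × 4! = 48 (treat the pair as a block with 2 internal orders).
Complementary counting: 120 − 48 = 72.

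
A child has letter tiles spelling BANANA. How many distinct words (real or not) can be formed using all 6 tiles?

60

BANANA has 6 letters with A appearing 3 times and N appearing twice.
So there are 6! / (3!·2!) = 60 distinguishable arrangements.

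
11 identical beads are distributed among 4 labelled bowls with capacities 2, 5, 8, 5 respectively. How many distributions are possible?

Without the upper bounds there are C(14,3) = 364 ways to split 11 among 4 bowls.
Subtract solutions that violate a single cap (substitute x_i' = x_i − (cap_i+1)): x_1 ≥ 3 gives C(11,3) = 165; x_2 ≥ 6 gives C(8,3) = 56; x_3 ≥ 9 gives C(5,3) = 10; x_4 ≥ 6 gives C(8,3) = 56. Together 287.
Add back pairs where two caps are both exceeded: 10 + 0 + 10 + 0 + 0 + 0 = 20.
By inclusion–exclusion the count is 364 − 287 + 20 = 97.

97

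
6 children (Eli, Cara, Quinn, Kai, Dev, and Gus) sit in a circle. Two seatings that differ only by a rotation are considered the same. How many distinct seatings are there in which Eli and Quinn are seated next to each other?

Glue Eli and Quinn into a block (2 internal orders). Seating 5 units around a circle gives (4)! arrangements.
So 2 × (4)! = 2 × 24 = 48.

48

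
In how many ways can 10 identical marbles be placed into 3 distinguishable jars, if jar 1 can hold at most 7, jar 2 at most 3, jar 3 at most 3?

10

Ignoring the caps, the number of non-negative solutions to x_1+…+x_3 = 10 is C(12,2) = 66.
Subtract solutions that violate a single cap (substitute x_i' = x_i − (cap_i+1)): x_1 ≥ 8 gives C(4,2) = 6; x_2 ≥ 4 gives C(8,2) = 28; x_3 ≥ 4 gives C(8,2) = 28. Together 62.
Add back pairs where two caps are both exceeded: 0 + 0 + 6 = 6.
By inclusion–exclusion the count is 66 − 62 + 6 = 10.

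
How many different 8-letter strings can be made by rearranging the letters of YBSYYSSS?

YBSYYSSS has 8 letters with S appearing 4 times and Y appearing 3 times.
The number of distinct arrangements is 8!/(4!·3!) = 40320/144 = 280.

280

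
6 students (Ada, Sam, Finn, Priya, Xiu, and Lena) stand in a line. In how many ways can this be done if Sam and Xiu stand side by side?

Glue Sam and Xiu into one block (2 internal orders), leaving 5 units to arrange in a row.
That gives 2 × 5! = 2 × 120 = 240.

240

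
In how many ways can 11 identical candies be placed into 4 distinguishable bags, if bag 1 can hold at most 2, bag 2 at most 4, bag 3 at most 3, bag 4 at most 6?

30

Without the upper bounds there are C(14,3) = 364 ways to split 11 among 4 bags.
Subtract solutions that violate a single cap (substitute x_i' = x_i − (cap_i+1)): x_1 ≥ 3 gives C(11,3) = 165; x_2 ≥ 5 gives C(9,3) = 84; x_3 ≥ 4 gives C(10,3) = 120; x_4 ≥ 7 gives C(7,3) = 35. Together 404.
Add back pairs where two caps are both exceeded: 20 + 35 + 4 + 10 + 0 + 1 = 70.
By inclusion–exclusion the count is 364 − 404 + 70 = 30.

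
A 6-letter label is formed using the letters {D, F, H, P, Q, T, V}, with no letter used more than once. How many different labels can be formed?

With no repetition, fill the 6 letters in order: 7 choices, then 6, down to 2.
That product is 7 × 6 × 5 × 4 × 3 × 2 = 5040.

5040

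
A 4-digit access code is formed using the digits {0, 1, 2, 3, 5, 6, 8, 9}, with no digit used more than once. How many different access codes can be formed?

1680

This is a permutation of 4 out of 8: P(8,4) = 8!/4!.
That product is 8 × 7 × 6 × 5 = 1680.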